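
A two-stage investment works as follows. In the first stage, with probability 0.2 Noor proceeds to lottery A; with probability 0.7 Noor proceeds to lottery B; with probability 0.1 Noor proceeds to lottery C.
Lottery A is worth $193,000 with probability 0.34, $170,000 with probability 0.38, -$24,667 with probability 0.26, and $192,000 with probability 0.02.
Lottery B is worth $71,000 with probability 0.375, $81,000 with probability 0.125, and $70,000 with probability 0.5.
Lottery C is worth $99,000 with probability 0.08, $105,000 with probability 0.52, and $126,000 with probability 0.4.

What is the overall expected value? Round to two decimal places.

$87,046.32

EV(A) = 0.34 × 193000 + 0.38 × 170000 + 0.26 × (-24667) + 0.02 × 192000 = 65620 + 64600 − 6413.42 + 3840 = 127646.58
EV(B) = 0.375 × 71000 + 0.125 × 81000 + 0.5 × 70000 = 26625 + 10125 + 35000 = 71750
EV(C) = 0.08 × 99000 + 0.52 × 105000 + 0.4 × 126000 = 7920 + 54600 + 50400 = 112920
Overall = 0.2 × 127646.58 + 0.7 × 71750 + 0.1 × 112920 = 25529.316 + 50225 + 11292 = 87046.316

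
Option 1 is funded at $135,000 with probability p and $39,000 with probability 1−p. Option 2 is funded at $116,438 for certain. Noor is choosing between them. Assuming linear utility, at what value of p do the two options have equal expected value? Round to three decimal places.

p = 0.807

p·135000 + (1−p)·39000 = 116438
96000p + 39000 = 116438
p = (116438 − 39000) / 96000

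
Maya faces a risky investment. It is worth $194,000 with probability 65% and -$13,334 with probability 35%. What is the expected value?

EV = 0.65 × 194000 + 0.35 × (-13334) = 126100 − 4666.9 = 121433.1

$121,433.10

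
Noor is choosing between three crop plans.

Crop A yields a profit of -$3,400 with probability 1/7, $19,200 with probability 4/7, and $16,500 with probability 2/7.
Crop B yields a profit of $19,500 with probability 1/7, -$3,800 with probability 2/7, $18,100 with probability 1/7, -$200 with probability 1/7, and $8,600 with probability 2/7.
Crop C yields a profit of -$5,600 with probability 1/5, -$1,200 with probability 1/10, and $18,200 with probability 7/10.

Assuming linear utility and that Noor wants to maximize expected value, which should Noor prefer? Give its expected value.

Crop A ($15,200)

Crop A = 1/7 × (-3400) + 4/7 × 19200 + 2/7 × 16500 = -485.7143 + 10971.4286 + 4714.2857 = 15200
Crop B = 1/7 × 19500 + 2/7 × (-3800) + 1/7 × 18100 + 1/7 × (-200) + 2/7 × 8600 = 2785.7143 − 1085.7143 + 2585.7143 − 28.5714 + 2457.1429 = 6714.2857
Crop C = 1/5 × (-5600) + 1/10 × (-1200) + 7/10 × 18200 = -1120 − 120 + 12740 = 11500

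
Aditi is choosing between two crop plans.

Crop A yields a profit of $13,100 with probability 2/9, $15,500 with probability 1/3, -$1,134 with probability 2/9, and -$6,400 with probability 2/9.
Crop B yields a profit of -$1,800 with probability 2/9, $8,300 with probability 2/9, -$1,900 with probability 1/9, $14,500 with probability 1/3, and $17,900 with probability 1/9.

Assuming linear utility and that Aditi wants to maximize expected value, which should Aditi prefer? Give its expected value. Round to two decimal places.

Crop A = 2/9 × 13100 + 1/3 × 15500 + 2/9 × (-1134) + 2/9 × (-6400) = 2911.1111 + 5166.6667 − 252 − 1422.2222 = 6403.5556
Crop B = 2/9 × (-1800) + 2/9 × 8300 + 1/9 × (-1900) + 1/3 × 14500 + 1/9 × 17900 = -400 + 1844.4444 − 211.1111 + 4833.3333 + 1988.8889 = 8055.5556

Crop B ($8,055.56)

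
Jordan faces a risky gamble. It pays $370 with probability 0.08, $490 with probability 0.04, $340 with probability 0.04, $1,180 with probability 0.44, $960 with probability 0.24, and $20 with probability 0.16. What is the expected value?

EV = 0.08 × 370 + 0.04 × 490 + 0.04 × 340 + 0.44 × 1180 + 0.24 × 960 + 0.16 × 20 = 29.6 + 19.6 + 13.6 + 519.2 + 230.4 + 3.2 = 815.6

$815.60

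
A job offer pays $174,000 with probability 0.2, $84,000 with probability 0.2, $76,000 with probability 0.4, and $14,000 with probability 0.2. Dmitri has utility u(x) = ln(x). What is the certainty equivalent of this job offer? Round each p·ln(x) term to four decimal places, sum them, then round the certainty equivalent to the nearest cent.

E[u] = 0.2·ln(174000) + 0.2·ln(84000) + 0.4·ln(76000) + 0.2·ln(14000) = 2.4134 + 2.2677 + 4.4954 + 1.9094 = 11.0859
CE = e^11.0859 ≈ 65244.69

$65,244.69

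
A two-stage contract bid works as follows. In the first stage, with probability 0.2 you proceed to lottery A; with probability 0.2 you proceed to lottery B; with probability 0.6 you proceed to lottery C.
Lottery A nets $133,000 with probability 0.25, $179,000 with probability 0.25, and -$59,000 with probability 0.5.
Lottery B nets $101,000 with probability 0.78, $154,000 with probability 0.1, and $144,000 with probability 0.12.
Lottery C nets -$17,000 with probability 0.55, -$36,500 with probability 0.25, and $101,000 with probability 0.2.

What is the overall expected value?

EV(A) = 0.25 × 133000 + 0.25 × 179000 + 0.5 × (-59000) = 33250 + 44750 − 29500 = 48500
EV(B) = 0.78 × 101000 + 0.1 × 154000 + 0.12 × 144000 = 78780 + 15400 + 17280 = 111460
EV(C) = 0.55 × (-17000) + 0.25 × (-36500) + 0.2 × 101000 = -9350 − 9125 + 20200 = 1725
Overall = 0.2 × 48500 + 0.2 × 111460 + 0.6 × 1725 = 9700 + 22292 + 1035 = 33027

$33,027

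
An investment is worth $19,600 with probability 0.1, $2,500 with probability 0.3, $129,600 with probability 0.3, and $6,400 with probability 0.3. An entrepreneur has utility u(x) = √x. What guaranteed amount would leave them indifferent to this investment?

E[u] = 0.1·√19600 + 0.3·√2500 + 0.3·√129600 + 0.3·√6400 = 0.1·140 + 0.3·50 + 0.3·360 + 0.3·80 = 161
CE = (161)² = 25921

$25,921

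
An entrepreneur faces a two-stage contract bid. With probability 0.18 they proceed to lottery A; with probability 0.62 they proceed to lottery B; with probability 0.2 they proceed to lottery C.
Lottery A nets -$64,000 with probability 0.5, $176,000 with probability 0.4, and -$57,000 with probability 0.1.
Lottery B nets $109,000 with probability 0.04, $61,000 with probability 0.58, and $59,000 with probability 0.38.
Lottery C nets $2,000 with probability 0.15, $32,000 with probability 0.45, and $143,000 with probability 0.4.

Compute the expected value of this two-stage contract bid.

$58,805.20

EV(A) = 0.5 × (-64000) + 0.4 × 176000 + 0.1 × (-57000) = -32000 + 70400 − 5700 = 32700
EV(B) = 0.04 × 109000 + 0.58 × 61000 + 0.38 × 59000 = 4360 + 35380 + 22420 = 62160
EV(C) = 0.15 × 2000 + 0.45 × 32000 + 0.4 × 143000 = 300 + 14400 + 57200 = 71900
Overall = 0.18 × 32700 + 0.62 × 62160 + 0.2 × 71900 = 5886 + 38539.2 + 14380 = 58805.2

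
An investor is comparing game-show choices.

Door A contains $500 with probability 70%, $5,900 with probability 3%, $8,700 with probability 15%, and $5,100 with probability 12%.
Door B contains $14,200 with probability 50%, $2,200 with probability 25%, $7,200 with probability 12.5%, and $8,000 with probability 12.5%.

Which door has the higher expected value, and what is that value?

Door A = 0.7 × 500 + 0.03 × 5900 + 0.15 × 8700 + 0.12 × 5100 = 350 + 177 + 1305 + 612 = 2444
Door B = 0.5 × 14200 + 0.25 × 2200 + 0.125 × 7200 + 0.125 × 8000 = 7100 + 550 + 900 + 1000 = 9550

Door B ($9,550)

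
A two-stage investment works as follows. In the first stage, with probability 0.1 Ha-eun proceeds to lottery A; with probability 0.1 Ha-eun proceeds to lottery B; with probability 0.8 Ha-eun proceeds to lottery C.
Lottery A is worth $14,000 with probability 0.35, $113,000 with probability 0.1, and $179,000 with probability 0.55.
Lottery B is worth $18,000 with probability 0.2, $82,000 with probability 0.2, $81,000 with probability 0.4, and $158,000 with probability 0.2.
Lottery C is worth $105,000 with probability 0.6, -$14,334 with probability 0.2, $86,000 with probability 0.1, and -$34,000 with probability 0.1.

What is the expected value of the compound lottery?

EV(A) = 0.35 × 14000 + 0.1 × 113000 + 0.55 × 179000 = 4900 + 11300 + 98450 = 114650
EV(B) = 0.2 × 18000 + 0.2 × 82000 + 0.4 × 81000 + 0.2 × 158000 = 3600 + 16400 + 32400 + 31600 = 84000
EV(C) = 0.6 × 105000 + 0.2 × (-14334) + 0.1 × 86000 + 0.1 × (-34000) = 63000 − 2866.8 + 8600 − 3400 = 65333.2
Overall = 0.1 × 114650 + 0.1 × 84000 + 0.8 × 65333.2 = 11465 + 8400 + 52266.56 = 72131.56

$72,131.56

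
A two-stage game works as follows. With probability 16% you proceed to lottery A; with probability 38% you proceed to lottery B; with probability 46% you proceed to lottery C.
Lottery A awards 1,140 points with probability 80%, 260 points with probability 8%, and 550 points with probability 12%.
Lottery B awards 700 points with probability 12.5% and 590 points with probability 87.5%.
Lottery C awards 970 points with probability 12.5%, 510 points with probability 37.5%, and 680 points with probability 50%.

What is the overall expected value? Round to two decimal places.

EV(A) = 0.8 × 1140 + 0.08 × 260 + 0.12 × 550 = 912 + 20.8 + 66 = 998.8
EV(B) = 0.125 × 700 + 0.875 × 590 = 87.5 + 516.25 = 603.75
EV(C) = 0.125 × 970 + 0.375 × 510 + 0.5 × 680 = 121.25 + 191.25 + 340 = 652.5
Overall = 0.16 × 998.8 + 0.38 × 603.75 + 0.46 × 652.5 = 159.808 + 229.425 + 300.15 = 689.383

689.38 points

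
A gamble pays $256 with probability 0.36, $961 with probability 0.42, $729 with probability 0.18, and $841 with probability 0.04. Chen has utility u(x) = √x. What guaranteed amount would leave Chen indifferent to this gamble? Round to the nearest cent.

E[u] = 0.36·√256 + 0.42·√961 + 0.18·√729 + 0.04·√841 = 0.36·16 + 0.42·31 + 0.18·27 + 0.04·29 = 24.8
CE = (24.8)² = 615.04

$615.04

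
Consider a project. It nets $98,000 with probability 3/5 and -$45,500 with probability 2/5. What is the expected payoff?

$40,600

EV = 3/5 × 98000 + 2/5 × (-45500) = 58800 − 18200 = 40600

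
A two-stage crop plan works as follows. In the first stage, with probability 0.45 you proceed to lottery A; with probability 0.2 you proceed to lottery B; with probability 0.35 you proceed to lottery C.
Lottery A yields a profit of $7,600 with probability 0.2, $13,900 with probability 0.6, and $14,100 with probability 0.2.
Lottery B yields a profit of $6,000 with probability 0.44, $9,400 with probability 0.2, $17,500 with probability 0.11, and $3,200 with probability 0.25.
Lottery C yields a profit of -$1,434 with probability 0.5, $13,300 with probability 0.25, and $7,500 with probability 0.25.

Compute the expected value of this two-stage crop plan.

EV(A) = 0.2 × 7600 + 0.6 × 13900 + 0.2 × 14100 = 1520 + 8340 + 2820 = 12680
EV(B) = 0.44 × 6000 + 0.2 × 9400 + 0.11 × 17500 + 0.25 × 3200 = 2640 + 1880 + 1925 + 800 = 7245
EV(C) = 0.5 × (-1434) + 0.25 × 13300 + 0.25 × 7500 = -717 + 3325 + 1875 = 4483
Overall = 0.45 × 12680 + 0.2 × 7245 + 0.35 × 4483 = 5706 + 1449 + 1569.05 = 8724.05

$8,724.05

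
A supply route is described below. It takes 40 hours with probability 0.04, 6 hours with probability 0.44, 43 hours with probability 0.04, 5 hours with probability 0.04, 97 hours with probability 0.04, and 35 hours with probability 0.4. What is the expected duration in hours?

EV = 0.04 × 40 + 0.44 × 6 + 0.04 × 43 + 0.04 × 5 + 0.04 × 97 + 0.4 × 35 = 1.6 + 2.64 + 1.72 + 0.2 + 3.88 + 14 = 24.04

24.04 hours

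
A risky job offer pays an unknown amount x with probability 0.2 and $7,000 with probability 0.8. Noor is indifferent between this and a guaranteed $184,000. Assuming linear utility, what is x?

0.2·x + 0.8·7000 = 184000
0.2·x = 184000 − 5600 = 178400
x = 178400 / 0.2 = 892000

x = $892,000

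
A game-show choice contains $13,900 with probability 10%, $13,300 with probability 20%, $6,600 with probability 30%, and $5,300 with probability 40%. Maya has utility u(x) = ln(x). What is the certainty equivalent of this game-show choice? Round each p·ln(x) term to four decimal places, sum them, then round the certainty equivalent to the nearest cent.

$7,492.82

E[u] = 0.1·ln(13900) + 0.2·ln(13300) + 0.3·ln(6600) + 0.4·ln(5300) = 0.9540 + 1.8991 + 2.6384 + 3.4302 = 8.9217
CE = e^8.9217 ≈ 7492.82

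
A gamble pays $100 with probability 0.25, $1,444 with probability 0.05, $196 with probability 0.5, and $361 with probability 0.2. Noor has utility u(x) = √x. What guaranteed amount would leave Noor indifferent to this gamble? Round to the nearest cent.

$231.04

E[u] = 0.25·√100 + 0.05·√1444 + 0.5·√196 + 0.2·√361 = 0.25·10 + 0.05·38 + 0.5·14 + 0.2·19 = 15.2
CE = (15.2)² = 231.04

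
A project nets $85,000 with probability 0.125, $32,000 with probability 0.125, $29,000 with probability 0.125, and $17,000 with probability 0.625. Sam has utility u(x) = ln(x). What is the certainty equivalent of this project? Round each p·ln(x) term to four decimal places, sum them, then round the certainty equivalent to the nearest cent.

$24,052.64

E[u] = 0.125·ln(85000) + 0.125·ln(32000) + 0.125·ln(29000) + 0.625·ln(17000) = 1.4188 + 1.2967 + 1.2844 + 6.0881 = 10.0880
CE = e^10.0880 ≈ 24052.64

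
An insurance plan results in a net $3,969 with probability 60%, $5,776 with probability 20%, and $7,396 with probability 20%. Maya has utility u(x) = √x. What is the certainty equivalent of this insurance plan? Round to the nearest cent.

E[u] = 0.6·√3969 + 0.2·√5776 + 0.2·√7396 = 0.6·63 + 0.2·76 + 0.2·86 = 70.2
CE = (70.2)² = 4928.04

$4,928.04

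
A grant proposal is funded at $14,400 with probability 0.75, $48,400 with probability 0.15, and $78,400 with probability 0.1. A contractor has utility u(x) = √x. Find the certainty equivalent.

$22,801

E[u] = 0.75·√14400 + 0.15·√48400 + 0.1·√78400 = 0.75·120 + 0.15·220 + 0.1·280 = 151
CE = (151)² = 22801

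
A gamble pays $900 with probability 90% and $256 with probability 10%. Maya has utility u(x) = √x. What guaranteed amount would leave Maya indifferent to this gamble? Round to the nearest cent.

$817.96

E[u] = 0.9·√900 + 0.1·√256 = 0.9·30 + 0.1·16 = 28.6
CE = (28.6)² = 817.96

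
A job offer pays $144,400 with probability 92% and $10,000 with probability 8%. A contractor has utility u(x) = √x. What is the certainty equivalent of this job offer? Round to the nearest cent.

$127,877.76

E[u] = 0.92·√144400 + 0.08·√10000 = 0.92·380 + 0.08·100 = 357.6
CE = (357.6)² = 127877.76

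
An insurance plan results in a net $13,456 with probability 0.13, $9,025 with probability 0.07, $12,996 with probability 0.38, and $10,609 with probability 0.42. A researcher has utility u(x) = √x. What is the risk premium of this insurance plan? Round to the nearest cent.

$44.23

E[u] = 0.13·√13456 + 0.07·√9025 + 0.38·√12996 + 0.42·√10609 = 0.13·116 + 0.07·95 + 0.38·114 + 0.42·103 = 108.31
CE = (108.31)² = 11731.0561
Risk premium = EV − CE = 11775.29 − 11731.0561 = 44.2339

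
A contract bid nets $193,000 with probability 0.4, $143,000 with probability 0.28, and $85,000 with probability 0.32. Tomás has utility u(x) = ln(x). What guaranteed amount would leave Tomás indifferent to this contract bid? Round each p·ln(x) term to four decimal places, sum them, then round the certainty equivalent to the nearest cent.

E[u] = 0.4·ln(193000) + 0.28·ln(143000) + 0.32·ln(85000) = 4.8682 + 3.3238 + 3.6321 = 11.8241
CE = e^11.8241 ≈ 136502.74

$136,502.74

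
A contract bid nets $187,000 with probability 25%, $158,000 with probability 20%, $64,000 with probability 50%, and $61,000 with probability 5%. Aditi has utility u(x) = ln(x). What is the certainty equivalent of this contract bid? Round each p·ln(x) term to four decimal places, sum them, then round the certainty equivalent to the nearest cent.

$100,007.45

E[u] = 0.25·ln(187000) + 0.2·ln(158000) + 0.5·ln(64000) + 0.05·ln(61000) = 3.0347 + 2.3941 + 5.5333 + 0.5509 = 11.5130
CE = e^11.5130 ≈ 100007.45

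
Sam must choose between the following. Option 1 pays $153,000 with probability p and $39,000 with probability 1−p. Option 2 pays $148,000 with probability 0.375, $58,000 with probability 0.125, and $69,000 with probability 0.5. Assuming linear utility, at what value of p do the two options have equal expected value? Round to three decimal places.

EV(Option 2) = 0.375 × 148000 + 0.125 × 58000 + 0.5 × 69000 = 55500 + 7250 + 34500 = 97250
p·153000 + (1−p)·39000 = 97250
114000p + 39000 = 97250
p = (97250 − 39000) / 114000

p = 0.511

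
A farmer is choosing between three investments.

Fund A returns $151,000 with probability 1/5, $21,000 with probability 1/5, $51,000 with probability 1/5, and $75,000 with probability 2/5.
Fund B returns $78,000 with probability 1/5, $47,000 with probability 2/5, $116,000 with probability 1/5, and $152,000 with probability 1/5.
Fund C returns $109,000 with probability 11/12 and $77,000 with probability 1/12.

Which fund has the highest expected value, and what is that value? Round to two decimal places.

Fund C ($106,333.33)

Fund A = 1/5 × 151000 + 1/5 × 21000 + 1/5 × 51000 + 2/5 × 75000 = 30200 + 4200 + 10200 + 30000 = 74600
Fund B = 1/5 × 78000 + 2/5 × 47000 + 1/5 × 116000 + 1/5 × 152000 = 15600 + 18800 + 23200 + 30400 = 88000
Fund C = 11/12 × 109000 + 1/12 × 77000 = 99916.6667 + 6416.6667 = 106333.3333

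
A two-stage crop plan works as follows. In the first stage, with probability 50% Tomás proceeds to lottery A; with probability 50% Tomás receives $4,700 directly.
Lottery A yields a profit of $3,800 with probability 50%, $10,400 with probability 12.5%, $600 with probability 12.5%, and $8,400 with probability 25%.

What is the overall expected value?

EV(A) = 0.5 × 3800 + 0.125 × 10400 + 0.125 × 600 + 0.25 × 8400 = 1900 + 1300 + 75 + 2100 = 5375
Branch B: 4700 (certain)
Overall = 0.5 × 5375 + 0.5 × 4700 = 2687.5 + 2350 = 5037.5

$5,037.50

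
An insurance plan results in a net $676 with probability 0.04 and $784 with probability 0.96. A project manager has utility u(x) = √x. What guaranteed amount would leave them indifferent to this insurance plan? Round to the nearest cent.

$779.53

E[u] = 0.04·√676 + 0.96·√784 = 0.04·26 + 0.96·28 = 27.92
CE = (27.92)² = 779.5264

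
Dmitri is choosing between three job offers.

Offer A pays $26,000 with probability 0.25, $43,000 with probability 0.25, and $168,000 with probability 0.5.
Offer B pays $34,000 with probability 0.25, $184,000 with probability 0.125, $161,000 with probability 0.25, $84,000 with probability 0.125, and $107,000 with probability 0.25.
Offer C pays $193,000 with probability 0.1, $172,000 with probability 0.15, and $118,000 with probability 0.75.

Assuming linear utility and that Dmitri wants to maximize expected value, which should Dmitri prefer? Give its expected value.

Offer A = 0.25 × 26000 + 0.25 × 43000 + 0.5 × 168000 = 6500 + 10750 + 84000 = 101250
Offer B = 0.25 × 34000 + 0.125 × 184000 + 0.25 × 161000 + 0.125 × 84000 + 0.25 × 107000 = 8500 + 23000 + 40250 + 10500 + 26750 = 109000
Offer C = 0.1 × 193000 + 0.15 × 172000 + 0.75 × 118000 = 19300 + 25800 + 88500 = 133600

Offer C ($133,600)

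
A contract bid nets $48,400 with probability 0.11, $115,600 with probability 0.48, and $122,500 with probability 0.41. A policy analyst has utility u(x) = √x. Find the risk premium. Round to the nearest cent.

$1,542.19

E[u] = 0.11·√48400 + 0.48·√115600 + 0.41·√122500 = 0.11·220 + 0.48·340 + 0.41·350 = 330.9
CE = (330.9)² = 109494.81
Risk premium = EV − CE = 111037 − 109494.81 = 1542.19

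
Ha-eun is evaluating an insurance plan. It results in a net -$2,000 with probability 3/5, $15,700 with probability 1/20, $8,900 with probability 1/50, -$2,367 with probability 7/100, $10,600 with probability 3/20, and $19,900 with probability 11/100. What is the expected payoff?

EV = 3/5 × (-2000) + 1/20 × 15700 + 1/50 × 8900 + 7/100 × (-2367) + 3/20 × 10600 + 11/100 × 19900 = -1200 + 785 + 178 − 165.69 + 1590 + 2189 = 3376.31

$3,376.31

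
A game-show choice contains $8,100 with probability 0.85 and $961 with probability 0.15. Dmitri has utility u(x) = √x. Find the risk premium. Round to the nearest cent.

$443.83

E[u] = 0.85·√8100 + 0.15·√961 = 0.85·90 + 0.15·31 = 81.15
CE = (81.15)² = 6585.3225
Risk premium = EV − CE = 7029.15 − 6585.3225 = 443.8275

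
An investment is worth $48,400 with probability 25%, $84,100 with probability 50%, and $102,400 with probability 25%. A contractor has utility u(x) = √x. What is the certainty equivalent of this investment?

$78,400

E[u] = 0.25·√48400 + 0.5·√84100 + 0.25·√102400 = 0.25·220 + 0.5·290 + 0.25·320 = 280
CE = (280)² = 78400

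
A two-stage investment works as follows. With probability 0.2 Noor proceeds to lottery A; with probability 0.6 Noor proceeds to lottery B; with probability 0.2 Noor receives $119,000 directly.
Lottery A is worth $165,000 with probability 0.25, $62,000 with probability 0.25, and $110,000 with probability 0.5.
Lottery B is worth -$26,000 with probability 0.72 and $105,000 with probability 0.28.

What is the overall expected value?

$52,558

EV(A) = 0.25 × 165000 + 0.25 × 62000 + 0.5 × 110000 = 41250 + 15500 + 55000 = 111750
EV(B) = 0.72 × (-26000) + 0.28 × 105000 = -18720 + 29400 = 10680
Branch C: 119000 (certain)
Overall = 0.2 × 111750 + 0.6 × 10680 + 0.2 × 119000 = 22350 + 6408 + 23800 = 52558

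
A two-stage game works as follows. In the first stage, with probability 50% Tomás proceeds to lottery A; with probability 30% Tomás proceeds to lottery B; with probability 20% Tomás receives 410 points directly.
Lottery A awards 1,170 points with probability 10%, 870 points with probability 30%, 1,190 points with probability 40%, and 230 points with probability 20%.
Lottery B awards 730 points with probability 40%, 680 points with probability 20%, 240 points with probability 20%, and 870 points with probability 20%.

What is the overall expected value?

EV(A) = 0.1 × 1170 + 0.3 × 870 + 0.4 × 1190 + 0.2 × 230 = 117 + 261 + 476 + 46 = 900
EV(B) = 0.4 × 730 + 0.2 × 680 + 0.2 × 240 + 0.2 × 870 = 292 + 136 + 48 + 174 = 650
Branch C: 410 (certain)
Overall = 0.5 × 900 + 0.3 × 650 + 0.2 × 410 = 450 + 195 + 82 = 727

727 points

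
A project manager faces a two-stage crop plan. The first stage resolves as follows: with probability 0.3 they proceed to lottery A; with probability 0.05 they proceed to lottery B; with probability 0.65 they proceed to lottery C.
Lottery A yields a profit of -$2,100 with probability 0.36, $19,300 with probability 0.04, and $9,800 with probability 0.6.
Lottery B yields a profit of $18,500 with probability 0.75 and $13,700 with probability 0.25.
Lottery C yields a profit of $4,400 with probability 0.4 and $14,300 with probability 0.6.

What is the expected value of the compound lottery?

EV(A) = 0.36 × (-2100) + 0.04 × 19300 + 0.6 × 9800 = -756 + 772 + 5880 = 5896
EV(B) = 0.75 × 18500 + 0.25 × 13700 = 13875 + 3425 = 17300
EV(C) = 0.4 × 4400 + 0.6 × 14300 = 1760 + 8580 = 10340
Overall = 0.3 × 5896 + 0.05 × 17300 + 0.65 × 10340 = 1768.8 + 865 + 6721 = 9354.8

$9,354.80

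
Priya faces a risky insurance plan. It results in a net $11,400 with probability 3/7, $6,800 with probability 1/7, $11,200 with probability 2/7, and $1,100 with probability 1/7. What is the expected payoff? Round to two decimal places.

$9,214.29

EV = 3/7 × 11400 + 1/7 × 6800 + 2/7 × 11200 + 1/7 × 1100 = 4885.7143 + 971.4286 + 3200 + 157.1429 = 9214.2857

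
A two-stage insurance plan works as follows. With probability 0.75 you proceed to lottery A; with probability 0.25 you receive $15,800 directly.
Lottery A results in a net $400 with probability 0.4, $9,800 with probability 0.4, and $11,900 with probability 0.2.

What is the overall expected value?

EV(A) = 0.4 × 400 + 0.4 × 9800 + 0.2 × 11900 = 160 + 3920 + 2380 = 6460
Branch B: 15800 (certain)
Overall = 0.75 × 6460 + 0.25 × 15800 = 4845 + 3950 = 8795

$8,795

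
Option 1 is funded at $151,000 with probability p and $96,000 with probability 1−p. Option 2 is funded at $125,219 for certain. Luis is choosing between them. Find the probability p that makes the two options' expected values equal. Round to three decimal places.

p·151000 + (1−p)·96000 = 125219
55000p + 96000 = 125219
p = (125219 − 96000) / 55000

p = 0.531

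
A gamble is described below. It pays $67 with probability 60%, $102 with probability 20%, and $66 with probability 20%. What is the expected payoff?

$73.80

EV = 0.6 × 67 + 0.2 × 102 + 0.2 × 66 = 40.2 + 20.4 + 13.2 = 73.8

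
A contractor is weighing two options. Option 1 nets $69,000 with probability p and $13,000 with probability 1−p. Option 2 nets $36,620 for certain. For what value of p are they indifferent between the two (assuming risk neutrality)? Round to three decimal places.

p·69000 + (1−p)·13000 = 36620
56000p + 13000 = 36620
p = (36620 − 13000) / 56000

p = 0.422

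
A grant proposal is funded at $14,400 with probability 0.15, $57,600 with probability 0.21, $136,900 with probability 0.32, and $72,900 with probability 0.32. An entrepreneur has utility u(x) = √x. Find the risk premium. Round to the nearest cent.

E[u] = 0.15·√14400 + 0.21·√57600 + 0.32·√136900 + 0.32·√72900 = 0.15·120 + 0.21·240 + 0.32·370 + 0.32·270 = 273.2
CE = (273.2)² = 74638.24
Risk premium = EV − CE = 81392 − 74638.24 = 6753.76

$6,753.76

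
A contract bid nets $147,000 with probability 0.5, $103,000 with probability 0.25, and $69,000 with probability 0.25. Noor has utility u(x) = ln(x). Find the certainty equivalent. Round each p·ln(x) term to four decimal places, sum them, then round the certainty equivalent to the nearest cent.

$111,323.98

E[u] = 0.5·ln(147000) + 0.25·ln(103000) + 0.25·ln(69000) = 5.9491 + 2.8856 + 2.7855 = 11.6202
CE = e^11.6202 ≈ 111323.98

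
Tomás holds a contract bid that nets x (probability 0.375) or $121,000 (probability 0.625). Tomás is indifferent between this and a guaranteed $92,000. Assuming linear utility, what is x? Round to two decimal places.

x = $43,666.67

0.375·x + 0.625·121000 = 92000
0.375·x = 92000 − 75625 = 16375
x = 16375 / 0.375 = 43666.6667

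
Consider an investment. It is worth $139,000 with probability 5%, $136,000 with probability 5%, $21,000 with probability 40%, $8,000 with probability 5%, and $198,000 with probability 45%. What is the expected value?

$111,650

EV = 0.05 × 139000 + 0.05 × 136000 + 0.4 × 21000 + 0.05 × 8000 + 0.45 × 198000 = 6950 + 6800 + 8400 + 400 + 89100 = 111650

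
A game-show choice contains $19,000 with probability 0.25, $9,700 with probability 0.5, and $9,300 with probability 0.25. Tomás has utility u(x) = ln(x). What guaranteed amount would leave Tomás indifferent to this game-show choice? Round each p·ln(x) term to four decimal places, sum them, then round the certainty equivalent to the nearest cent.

$11,353.71

E[u] = 0.25·ln(19000) + 0.5·ln(9700) + 0.25·ln(9300) = 2.4630 + 4.5899 + 2.2844 = 9.3373
CE = e^9.3373 ≈ 11353.71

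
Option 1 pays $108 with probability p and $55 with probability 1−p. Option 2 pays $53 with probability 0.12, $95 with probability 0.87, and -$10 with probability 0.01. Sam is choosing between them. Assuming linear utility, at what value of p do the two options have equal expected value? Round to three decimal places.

EV(Option 2) = 0.12 × 53 + 0.87 × 95 + 0.01 × (-10) = 6.36 + 82.65 − 0.1 = 88.91
p·108 + (1−p)·55 = 88.91
53p + 55 = 88.91
p = (88.91 − 55) / 53

p = 0.640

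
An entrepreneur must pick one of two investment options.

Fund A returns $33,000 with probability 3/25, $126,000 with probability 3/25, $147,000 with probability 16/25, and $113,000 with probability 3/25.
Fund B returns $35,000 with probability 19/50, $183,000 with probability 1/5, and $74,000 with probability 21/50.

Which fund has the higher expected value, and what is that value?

Fund A ($126,720)

Fund A = 3/25 × 33000 + 3/25 × 126000 + 16/25 × 147000 + 3/25 × 113000 = 3960 + 15120 + 94080 + 13560 = 126720
Fund B = 19/50 × 35000 + 1/5 × 183000 + 21/50 × 74000 = 13300 + 36600 + 31080 = 80980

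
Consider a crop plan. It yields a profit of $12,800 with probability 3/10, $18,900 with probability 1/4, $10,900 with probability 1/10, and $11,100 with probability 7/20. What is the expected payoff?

$13,540

EV = 3/10 × 12800 + 1/4 × 18900 + 1/10 × 10900 + 7/20 × 11100 = 3840 + 4725 + 1090 + 3885 = 13540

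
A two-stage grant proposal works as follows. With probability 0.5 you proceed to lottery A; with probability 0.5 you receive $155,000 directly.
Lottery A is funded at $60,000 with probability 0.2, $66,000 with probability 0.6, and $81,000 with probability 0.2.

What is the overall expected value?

$111,400

EV(A) = 0.2 × 60000 + 0.6 × 66000 + 0.2 × 81000 = 12000 + 39600 + 16200 = 67800
Branch B: 155000 (certain)
Overall = 0.5 × 67800 + 0.5 × 155000 = 33900 + 77500 = 111400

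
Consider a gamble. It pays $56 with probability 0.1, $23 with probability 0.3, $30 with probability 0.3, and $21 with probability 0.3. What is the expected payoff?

EV = 0.1 × 56 + 0.3 × 23 + 0.3 × 30 + 0.3 × 21 = 5.6 + 6.9 + 9 + 6.3 = 27.8

$27.80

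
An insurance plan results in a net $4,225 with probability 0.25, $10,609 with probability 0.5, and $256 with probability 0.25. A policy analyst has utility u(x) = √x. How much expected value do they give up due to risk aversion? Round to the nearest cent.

$1,276.69

E[u] = 0.25·√4225 + 0.5·√10609 + 0.25·√256 = 0.25·65 + 0.5·103 + 0.25·16 = 71.75
CE = (71.75)² = 5148.0625
Risk premium = EV − CE = 6424.75 − 5148.0625 = 1276.6875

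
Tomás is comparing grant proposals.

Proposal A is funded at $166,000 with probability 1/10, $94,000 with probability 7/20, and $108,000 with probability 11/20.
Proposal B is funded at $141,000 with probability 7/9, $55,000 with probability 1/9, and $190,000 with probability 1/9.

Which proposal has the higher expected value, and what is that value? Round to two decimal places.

Proposal A = 1/10 × 166000 + 7/20 × 94000 + 11/20 × 108000 = 16600 + 32900 + 59400 = 108900
Proposal B = 7/9 × 141000 + 1/9 × 55000 + 1/9 × 190000 = 109666.6667 + 6111.1111 + 21111.1111 = 136888.8889

Proposal B ($136,888.89)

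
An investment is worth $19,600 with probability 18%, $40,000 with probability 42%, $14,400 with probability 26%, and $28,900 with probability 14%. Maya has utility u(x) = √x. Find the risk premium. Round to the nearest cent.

$1,156.36

E[u] = 0.18·√19600 + 0.42·√40000 + 0.26·√14400 + 0.14·√28900 = 0.18·140 + 0.42·200 + 0.26·120 + 0.14·170 = 164.2
CE = (164.2)² = 26961.64
Risk premium = EV − CE = 28118 − 26961.64 = 1156.36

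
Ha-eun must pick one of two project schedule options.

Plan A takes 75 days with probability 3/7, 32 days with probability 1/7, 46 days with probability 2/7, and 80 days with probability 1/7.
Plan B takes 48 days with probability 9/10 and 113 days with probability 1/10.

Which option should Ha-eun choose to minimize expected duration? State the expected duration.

Plan A = 3/7 × 75 + 1/7 × 32 + 2/7 × 46 + 1/7 × 80 = 32.1429 + 4.5714 + 13.1429 + 11.4286 = 61.2857
Plan B = 9/10 × 48 + 1/10 × 113 = 43.2 + 11.3 = 54.5

Plan B (54.5 days)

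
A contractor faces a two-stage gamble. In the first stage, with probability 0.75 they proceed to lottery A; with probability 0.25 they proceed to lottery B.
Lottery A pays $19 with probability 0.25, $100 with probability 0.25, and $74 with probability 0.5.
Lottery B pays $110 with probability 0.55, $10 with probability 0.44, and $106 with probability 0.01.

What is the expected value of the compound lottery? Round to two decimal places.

EV(A) = 0.25 × 19 + 0.25 × 100 + 0.5 × 74 = 4.75 + 25 + 37 = 66.75
EV(B) = 0.55 × 110 + 0.44 × 10 + 0.01 × 106 = 60.5 + 4.4 + 1.06 = 65.96
Overall = 0.75 × 66.75 + 0.25 × 65.96 = 50.0625 + 16.49 = 66.5525

$66.55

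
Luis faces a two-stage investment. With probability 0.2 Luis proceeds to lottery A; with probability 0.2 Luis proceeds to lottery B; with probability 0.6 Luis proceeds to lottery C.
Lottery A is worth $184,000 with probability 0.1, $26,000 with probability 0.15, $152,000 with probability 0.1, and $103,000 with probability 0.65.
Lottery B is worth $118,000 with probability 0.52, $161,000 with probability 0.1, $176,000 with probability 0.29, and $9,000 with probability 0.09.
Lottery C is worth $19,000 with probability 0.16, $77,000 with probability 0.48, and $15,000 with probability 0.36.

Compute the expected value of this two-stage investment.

$73,992

EV(A) = 0.1 × 184000 + 0.15 × 26000 + 0.1 × 152000 + 0.65 × 103000 = 18400 + 3900 + 15200 + 66950 = 104450
EV(B) = 0.52 × 118000 + 0.1 × 161000 + 0.29 × 176000 + 0.09 × 9000 = 61360 + 16100 + 51040 + 810 = 129310
EV(C) = 0.16 × 19000 + 0.48 × 77000 + 0.36 × 15000 = 3040 + 36960 + 5400 = 45400
Overall = 0.2 × 104450 + 0.2 × 129310 + 0.6 × 45400 = 20890 + 25862 + 27240 = 73992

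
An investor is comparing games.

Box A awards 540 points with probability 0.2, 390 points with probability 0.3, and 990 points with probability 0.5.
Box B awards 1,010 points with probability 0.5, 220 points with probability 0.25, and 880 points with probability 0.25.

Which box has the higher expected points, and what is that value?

Box A = 0.2 × 540 + 0.3 × 390 + 0.5 × 990 = 108 + 117 + 495 = 720
Box B = 0.5 × 1010 + 0.25 × 220 + 0.25 × 880 = 505 + 55 + 220 = 780

Box B (780 points)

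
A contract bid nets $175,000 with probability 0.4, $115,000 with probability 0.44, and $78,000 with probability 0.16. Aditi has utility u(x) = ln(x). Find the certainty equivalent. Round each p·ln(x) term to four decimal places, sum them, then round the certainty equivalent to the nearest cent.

E[u] = 0.4·ln(175000) + 0.44·ln(115000) + 0.16·ln(78000) = 4.8290 + 5.1272 + 1.8023 = 11.7585
CE = e^11.7585 ≈ 127835.56

$127,835.56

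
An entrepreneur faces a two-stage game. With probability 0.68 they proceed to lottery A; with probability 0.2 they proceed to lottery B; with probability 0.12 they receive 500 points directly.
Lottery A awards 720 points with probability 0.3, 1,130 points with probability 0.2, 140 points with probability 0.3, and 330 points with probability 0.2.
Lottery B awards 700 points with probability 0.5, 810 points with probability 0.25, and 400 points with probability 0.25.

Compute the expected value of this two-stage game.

564.5 points

EV(A) = 0.3 × 720 + 0.2 × 1130 + 0.3 × 140 + 0.2 × 330 = 216 + 226 + 42 + 66 = 550
EV(B) = 0.5 × 700 + 0.25 × 810 + 0.25 × 400 = 350 + 202.5 + 100 = 652.5
Branch C: 500 (certain)
Overall = 0.68 × 550 + 0.2 × 652.5 + 0.12 × 500 = 374 + 130.5 + 60 = 564.5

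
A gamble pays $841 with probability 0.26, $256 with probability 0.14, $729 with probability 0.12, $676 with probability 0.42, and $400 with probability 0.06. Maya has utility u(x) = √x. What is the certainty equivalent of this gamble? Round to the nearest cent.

$632.02

E[u] = 0.26·√841 + 0.14·√256 + 0.12·√729 + 0.42·√676 + 0.06·√400 = 0.26·29 + 0.14·16 + 0.12·27 + 0.42·26 + 0.06·20 = 25.14
CE = (25.14)² = 632.0196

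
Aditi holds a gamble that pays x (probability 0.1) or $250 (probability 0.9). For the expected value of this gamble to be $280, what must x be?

0.1·x + 0.9·250 = 280
0.1·x = 280 − 225 = 55
x = 55 / 0.1 = 550

x = $550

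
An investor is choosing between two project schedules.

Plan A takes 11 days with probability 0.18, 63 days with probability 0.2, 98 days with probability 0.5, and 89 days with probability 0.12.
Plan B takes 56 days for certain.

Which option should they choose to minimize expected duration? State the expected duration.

Plan B (56 days)

Plan A = 0.18 × 11 + 0.2 × 63 + 0.5 × 98 + 0.12 × 89 = 1.98 + 12.6 + 49 + 10.68 = 74.26
Plan B: 56 (certain)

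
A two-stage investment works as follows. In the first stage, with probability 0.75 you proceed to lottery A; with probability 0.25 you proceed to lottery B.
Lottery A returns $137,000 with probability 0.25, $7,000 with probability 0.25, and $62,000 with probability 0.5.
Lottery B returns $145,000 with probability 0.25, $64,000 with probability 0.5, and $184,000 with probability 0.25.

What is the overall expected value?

EV(A) = 0.25 × 137000 + 0.25 × 7000 + 0.5 × 62000 = 34250 + 1750 + 31000 = 67000
EV(B) = 0.25 × 145000 + 0.5 × 64000 + 0.25 × 184000 = 36250 + 32000 + 46000 = 114250
Overall = 0.75 × 67000 + 0.25 × 114250 = 50250 + 28562.5 = 78812.5

$78,812.50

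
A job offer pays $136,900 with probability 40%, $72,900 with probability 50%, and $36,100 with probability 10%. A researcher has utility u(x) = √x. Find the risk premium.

E[u] = 0.4·√136900 + 0.5·√72900 + 0.1·√36100 = 0.4·370 + 0.5·270 + 0.1·190 = 302
CE = (302)² = 91204
Risk premium = EV − CE = 94820 − 91204 = 3616

$3,616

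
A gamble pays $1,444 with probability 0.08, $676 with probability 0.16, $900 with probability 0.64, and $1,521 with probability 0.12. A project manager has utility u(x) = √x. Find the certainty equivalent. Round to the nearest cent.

$965.97

E[u] = 0.08·√1444 + 0.16·√676 + 0.64·√900 + 0.12·√1521 = 0.08·38 + 0.16·26 + 0.64·30 + 0.12·39 = 31.08
CE = (31.08)² = 965.9664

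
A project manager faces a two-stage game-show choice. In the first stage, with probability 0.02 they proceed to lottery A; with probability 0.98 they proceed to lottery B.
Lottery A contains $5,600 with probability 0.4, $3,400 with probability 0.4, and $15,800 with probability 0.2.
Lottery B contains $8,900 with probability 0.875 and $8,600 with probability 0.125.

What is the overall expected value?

$8,820.45

EV(A) = 0.4 × 5600 + 0.4 × 3400 + 0.2 × 15800 = 2240 + 1360 + 3160 = 6760
EV(B) = 0.875 × 8900 + 0.125 × 8600 = 7787.5 + 1075 = 8862.5
Overall = 0.02 × 6760 + 0.98 × 8862.5 = 135.2 + 8685.25 = 8820.45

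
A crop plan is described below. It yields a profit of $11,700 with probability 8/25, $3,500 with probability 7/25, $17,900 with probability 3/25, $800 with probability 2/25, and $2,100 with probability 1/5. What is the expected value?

$7,356

EV = 8/25 × 11700 + 7/25 × 3500 + 3/25 × 17900 + 2/25 × 800 + 1/5 × 2100 = 3744 + 980 + 2148 + 64 + 420 = 7356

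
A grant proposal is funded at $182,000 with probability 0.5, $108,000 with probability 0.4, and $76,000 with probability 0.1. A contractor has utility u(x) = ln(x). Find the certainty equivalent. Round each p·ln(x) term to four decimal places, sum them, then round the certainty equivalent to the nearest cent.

E[u] = 0.5·ln(182000) + 0.4·ln(108000) + 0.1·ln(76000) = 6.0559 + 4.6360 + 1.1238 = 11.8157
CE = e^11.8157 ≈ 135360.92

$135,360.92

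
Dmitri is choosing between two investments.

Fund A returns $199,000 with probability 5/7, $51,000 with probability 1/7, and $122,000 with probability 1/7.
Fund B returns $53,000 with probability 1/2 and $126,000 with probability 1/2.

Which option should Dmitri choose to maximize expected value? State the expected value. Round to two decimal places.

Fund A ($166,857.14)

Fund A = 5/7 × 199000 + 1/7 × 51000 + 1/7 × 122000 = 142142.8571 + 7285.7143 + 17428.5714 = 166857.1429
Fund B = 1/2 × 53000 + 1/2 × 126000 = 26500 + 63000 = 89500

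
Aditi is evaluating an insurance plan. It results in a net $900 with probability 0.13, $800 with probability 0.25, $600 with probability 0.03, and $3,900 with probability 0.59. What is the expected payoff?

EV = 0.13 × 900 + 0.25 × 800 + 0.03 × 600 + 0.59 × 3900 = 117 + 200 + 18 + 2301 = 2636

$2,636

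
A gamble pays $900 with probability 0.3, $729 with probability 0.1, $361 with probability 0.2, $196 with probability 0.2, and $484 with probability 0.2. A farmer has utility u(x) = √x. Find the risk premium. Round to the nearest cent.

E[u] = 0.3·√900 + 0.1·√729 + 0.2·√361 + 0.2·√196 + 0.2·√484 = 0.3·30 + 0.1·27 + 0.2·19 + 0.2·14 + 0.2·22 = 22.7
CE = (22.7)² = 515.29
Risk premium = EV − CE = 551.1 − 515.29 = 35.81

$35.81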